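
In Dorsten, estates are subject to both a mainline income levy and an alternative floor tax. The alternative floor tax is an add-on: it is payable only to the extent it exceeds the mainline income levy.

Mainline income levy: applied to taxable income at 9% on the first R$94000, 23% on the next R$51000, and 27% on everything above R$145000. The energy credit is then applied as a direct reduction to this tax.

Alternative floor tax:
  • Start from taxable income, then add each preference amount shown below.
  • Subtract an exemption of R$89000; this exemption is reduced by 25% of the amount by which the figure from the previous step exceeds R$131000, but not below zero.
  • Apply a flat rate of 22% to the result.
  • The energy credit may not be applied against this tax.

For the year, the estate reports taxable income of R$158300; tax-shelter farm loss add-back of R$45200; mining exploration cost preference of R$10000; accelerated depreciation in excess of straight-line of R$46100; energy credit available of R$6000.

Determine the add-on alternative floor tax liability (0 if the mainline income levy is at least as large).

Mainline income levy:
  R$94000 × 9% = R$8460
  R$51000 × 23% = R$11730
  R$13300 × 27% = R$3591
  → R$23781
  Less energy credit R$6000 → R$17781

Alternative floor tax:
  Adjusted income: R$158300 + R$45200 + R$10000 + R$46100 = R$259600
  Exemption: R$89000 − 25% × (R$259600 − R$131000) = R$89000 − R$32150 = R$56850
  Base: R$259600 − R$56850 = R$202750
  R$202750 × 22% = R$44605

Excess of alternative floor tax over mainline income levy: R$44605 − R$17781 = R$26824.

R$26824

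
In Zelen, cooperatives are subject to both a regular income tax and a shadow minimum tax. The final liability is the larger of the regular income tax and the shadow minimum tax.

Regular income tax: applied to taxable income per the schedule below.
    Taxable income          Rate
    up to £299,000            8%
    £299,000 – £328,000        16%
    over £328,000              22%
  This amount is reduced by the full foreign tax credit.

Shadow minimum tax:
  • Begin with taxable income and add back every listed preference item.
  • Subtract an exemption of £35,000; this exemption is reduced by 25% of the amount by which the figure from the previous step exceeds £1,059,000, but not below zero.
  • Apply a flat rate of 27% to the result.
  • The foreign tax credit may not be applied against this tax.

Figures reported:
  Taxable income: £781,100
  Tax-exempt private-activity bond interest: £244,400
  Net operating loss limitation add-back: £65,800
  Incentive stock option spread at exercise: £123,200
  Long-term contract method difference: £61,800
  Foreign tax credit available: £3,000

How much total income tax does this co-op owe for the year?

Regular income tax:
  £299,000 × 8% = £23,920
  £29,000 × 16% = £4,640
  £453,100 × 22% = £99,682
  → £128,242
  Less foreign tax credit £3,000 → £125,242

Shadow minimum tax:
  Adjusted income: £781,100 + £244,400 + £65,800 + £123,200 + £61,800 = £1,276,300
  Exemption: 25% × (£1,276,300 − £1,059,000) = £54,325 ≥ £35,000, so the exemption is fully phased out
  Base: £1,276,300 − £0 = £1,276,300
  £1,276,300 × 27% = £344,601

£344,601 > £125,242, so the shadow minimum tax is the binding amount.

£344,601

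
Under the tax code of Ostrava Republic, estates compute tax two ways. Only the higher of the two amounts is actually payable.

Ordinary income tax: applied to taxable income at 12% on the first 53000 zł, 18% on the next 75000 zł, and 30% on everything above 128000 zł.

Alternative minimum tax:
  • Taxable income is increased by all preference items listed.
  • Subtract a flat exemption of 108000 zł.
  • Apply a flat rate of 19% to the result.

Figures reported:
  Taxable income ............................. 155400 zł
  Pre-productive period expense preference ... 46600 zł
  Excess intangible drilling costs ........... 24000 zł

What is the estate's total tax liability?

Alternative minimum tax:
  Adjusted income: 155400 zł + 46600 zł + 24000 zł = 226000 zł
  Less exemption 108000 zł → base 118000 zł
  118000 zł × 19% = 22420 zł

Ordinary income tax:
  53000 zł × 12% = 6360 zł
  75000 zł × 18% = 13500 zł
  27400 zł × 30% = 8220 zł
  → 28080 zł

28080 zł > 22420 zł, so the ordinary income tax governs.

28080 zł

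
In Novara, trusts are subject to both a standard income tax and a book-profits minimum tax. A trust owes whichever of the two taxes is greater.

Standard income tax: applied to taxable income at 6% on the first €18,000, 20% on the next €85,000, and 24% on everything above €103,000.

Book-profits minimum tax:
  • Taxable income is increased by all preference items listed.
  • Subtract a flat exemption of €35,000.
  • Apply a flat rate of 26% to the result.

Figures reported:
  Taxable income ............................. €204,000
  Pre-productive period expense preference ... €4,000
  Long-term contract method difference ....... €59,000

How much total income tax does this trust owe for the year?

Standard income tax:
  €18,000 × 6% = €1,080
  €85,000 × 20% = €17,000
  €101,000 × 24% = €24,240
  → €42,320

Book-profits minimum tax:
  Adjusted income: €204,000 + €4,000 + €59,000 = €267,000
  Less exemption €35,000 → base €232,000
  €232,000 × 26% = €60,320

€60,320 > €42,320, so the book-profits minimum tax is the binding amount.

€60,320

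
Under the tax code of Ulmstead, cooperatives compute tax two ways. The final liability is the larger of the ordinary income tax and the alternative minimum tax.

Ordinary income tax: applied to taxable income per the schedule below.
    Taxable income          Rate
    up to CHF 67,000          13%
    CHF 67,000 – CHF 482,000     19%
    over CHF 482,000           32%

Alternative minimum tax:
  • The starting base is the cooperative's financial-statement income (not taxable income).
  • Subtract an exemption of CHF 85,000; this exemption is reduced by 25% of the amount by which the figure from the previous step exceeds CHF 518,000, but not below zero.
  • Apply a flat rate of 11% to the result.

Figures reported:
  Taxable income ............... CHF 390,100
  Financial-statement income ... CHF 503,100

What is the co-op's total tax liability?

CHF 70,099

Alternative minimum tax:
  Base (financial-statement income): CHF 503,100
  Exemption: CHF 503,100 ≤ CHF 518,000, so full CHF 85,000 applies
  Base: CHF 503,100 − CHF 85,000 = CHF 418,100
  CHF 418,100 × 11% = CHF 45,991

Ordinary income tax:
  CHF 67,000 × 13% = CHF 8,710
  CHF 323,100 × 19% = CHF 61,389
  → CHF 70,099

CHF 70,099 > CHF 45,991, so the ordinary income tax governs.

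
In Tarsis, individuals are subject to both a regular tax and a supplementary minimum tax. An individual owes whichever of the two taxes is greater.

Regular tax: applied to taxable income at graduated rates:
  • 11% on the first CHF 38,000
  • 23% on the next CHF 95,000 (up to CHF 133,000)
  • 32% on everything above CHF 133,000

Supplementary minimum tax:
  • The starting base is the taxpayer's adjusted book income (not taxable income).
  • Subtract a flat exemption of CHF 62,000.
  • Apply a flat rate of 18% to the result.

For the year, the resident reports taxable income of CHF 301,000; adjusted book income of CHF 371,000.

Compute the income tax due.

CHF 79,790

Regular tax:
  CHF 38,000 × 11% = CHF 4,180
  CHF 95,000 × 23% = CHF 21,850
  CHF 168,000 × 32% = CHF 53,760
  → CHF 79,790

Supplementary minimum tax:
  Base (adjusted book income): CHF 371,000
  Less exemption CHF 62,000 → base CHF 309,000
  CHF 309,000 × 18% = CHF 55,620

CHF 79,790 > CHF 55,620, so the regular tax governs.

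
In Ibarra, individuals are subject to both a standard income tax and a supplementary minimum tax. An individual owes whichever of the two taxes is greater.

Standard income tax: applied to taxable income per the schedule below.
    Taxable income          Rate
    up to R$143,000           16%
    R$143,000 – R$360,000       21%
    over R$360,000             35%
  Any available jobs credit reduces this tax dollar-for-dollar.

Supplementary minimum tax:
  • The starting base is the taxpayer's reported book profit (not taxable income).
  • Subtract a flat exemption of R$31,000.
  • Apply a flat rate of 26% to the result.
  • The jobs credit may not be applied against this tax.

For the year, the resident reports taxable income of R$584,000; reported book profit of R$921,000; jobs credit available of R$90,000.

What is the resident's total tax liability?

R$231,400

Supplementary minimum tax:
  Base (reported book profit): R$921,000
  Less exemption R$31,000 → base R$890,000
  R$890,000 × 26% = R$231,400

Standard income tax:
  R$143,000 × 16% = R$22,880
  R$217,000 × 21% = R$45,570
  R$224,000 × 35% = R$78,400
  → R$146,850
  Less jobs credit R$90,000 → R$56,850

R$231,400 > R$56,850, so the supplementary minimum tax is the binding amount.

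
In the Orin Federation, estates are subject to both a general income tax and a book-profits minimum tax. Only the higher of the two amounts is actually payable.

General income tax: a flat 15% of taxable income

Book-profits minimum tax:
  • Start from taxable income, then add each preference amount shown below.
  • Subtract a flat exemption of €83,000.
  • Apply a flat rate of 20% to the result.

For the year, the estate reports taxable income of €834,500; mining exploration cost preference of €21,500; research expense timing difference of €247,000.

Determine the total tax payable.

€204,000

Book-profits minimum tax:
  Adjusted income: €834,500 + €21,500 + €247,000 = €1,103,000
  Less exemption €83,000 → base €1,020,000
  €1,020,000 × 20% = €204,000

General income tax:
  €834,500 × 15% = €125,175

€204,000 > €125,175, so the book-profits minimum tax is the binding amount.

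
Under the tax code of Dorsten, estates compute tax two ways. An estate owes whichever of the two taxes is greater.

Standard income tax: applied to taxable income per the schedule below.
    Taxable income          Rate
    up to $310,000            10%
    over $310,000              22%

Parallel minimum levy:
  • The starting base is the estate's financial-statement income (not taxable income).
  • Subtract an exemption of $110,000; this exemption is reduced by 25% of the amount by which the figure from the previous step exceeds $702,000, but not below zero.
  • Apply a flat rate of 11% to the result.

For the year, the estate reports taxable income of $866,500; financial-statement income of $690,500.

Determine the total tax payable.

Standard income tax:
  $310,000 × 10% = $31,000
  $556,500 × 22% = $122,430
  → $153,430

Parallel minimum levy:
  Base (financial-statement income): $690,500
  Exemption: $690,500 ≤ $702,000, so full $110,000 applies
  Base: $690,500 − $110,000 = $580,500
  $580,500 × 11% = $63,855

$153,430 > $63,855, so the standard income tax governs.

$153,430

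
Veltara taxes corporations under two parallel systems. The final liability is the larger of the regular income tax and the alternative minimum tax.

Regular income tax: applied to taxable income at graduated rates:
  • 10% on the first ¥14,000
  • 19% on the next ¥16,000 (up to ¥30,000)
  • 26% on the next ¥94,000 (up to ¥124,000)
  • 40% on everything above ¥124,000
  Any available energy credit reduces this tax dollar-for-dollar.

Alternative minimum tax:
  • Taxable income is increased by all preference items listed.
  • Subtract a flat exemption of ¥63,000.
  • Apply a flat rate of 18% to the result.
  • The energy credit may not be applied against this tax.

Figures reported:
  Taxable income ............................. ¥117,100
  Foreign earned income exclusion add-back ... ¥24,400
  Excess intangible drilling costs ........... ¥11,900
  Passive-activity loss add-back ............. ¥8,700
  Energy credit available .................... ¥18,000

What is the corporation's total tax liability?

¥17,838

Alternative minimum tax:
  Adjusted income: ¥117,100 + ¥24,400 + ¥11,900 + ¥8,700 = ¥162,100
  Less exemption ¥63,000 → base ¥99,100
  ¥99,100 × 18% = ¥17,838

Regular income tax:
  ¥14,000 × 10% = ¥1,400
  ¥16,000 × 19% = ¥3,040
  ¥87,100 × 26% = ¥22,646
  → ¥27,086
  Less energy credit ¥18,000 → ¥9,086

¥17,838 > ¥9,086, so the alternative minimum tax is the binding amount.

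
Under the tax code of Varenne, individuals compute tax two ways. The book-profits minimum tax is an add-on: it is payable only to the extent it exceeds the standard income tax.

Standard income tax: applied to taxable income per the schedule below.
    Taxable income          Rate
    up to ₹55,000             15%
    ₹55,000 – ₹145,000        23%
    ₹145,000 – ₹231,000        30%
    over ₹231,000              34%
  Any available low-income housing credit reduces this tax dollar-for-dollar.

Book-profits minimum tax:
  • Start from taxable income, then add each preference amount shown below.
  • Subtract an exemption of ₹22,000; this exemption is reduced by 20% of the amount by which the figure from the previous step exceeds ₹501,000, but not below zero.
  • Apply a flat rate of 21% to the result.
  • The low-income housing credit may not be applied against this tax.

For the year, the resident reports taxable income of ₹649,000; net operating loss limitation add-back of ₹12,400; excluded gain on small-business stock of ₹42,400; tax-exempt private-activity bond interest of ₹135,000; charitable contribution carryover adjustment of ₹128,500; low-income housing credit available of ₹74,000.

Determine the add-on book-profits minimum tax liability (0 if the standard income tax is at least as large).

Standard income tax:
  ₹55,000 × 15% = ₹8,250
  ₹90,000 × 23% = ₹20,700
  ₹86,000 × 30% = ₹25,800
  ₹418,000 × 34% = ₹142,120
  → ₹196,870
  Less low-income housing credit ₹74,000 → ₹122,870

Book-profits minimum tax:
  Adjusted income: ₹649,000 + ₹12,400 + ₹42,400 + ₹135,000 + ₹128,500 = ₹967,300
  Exemption: 20% × (₹967,300 − ₹501,000) = ₹93,260 ≥ ₹22,000, so the exemption is fully phased out
  Base: ₹967,300 − ₹0 = ₹967,300
  ₹967,300 × 21% = ₹203,133

Excess of book-profits minimum tax over standard income tax: ₹203,133 − ₹122,870 = ₹80,263.

₹80,263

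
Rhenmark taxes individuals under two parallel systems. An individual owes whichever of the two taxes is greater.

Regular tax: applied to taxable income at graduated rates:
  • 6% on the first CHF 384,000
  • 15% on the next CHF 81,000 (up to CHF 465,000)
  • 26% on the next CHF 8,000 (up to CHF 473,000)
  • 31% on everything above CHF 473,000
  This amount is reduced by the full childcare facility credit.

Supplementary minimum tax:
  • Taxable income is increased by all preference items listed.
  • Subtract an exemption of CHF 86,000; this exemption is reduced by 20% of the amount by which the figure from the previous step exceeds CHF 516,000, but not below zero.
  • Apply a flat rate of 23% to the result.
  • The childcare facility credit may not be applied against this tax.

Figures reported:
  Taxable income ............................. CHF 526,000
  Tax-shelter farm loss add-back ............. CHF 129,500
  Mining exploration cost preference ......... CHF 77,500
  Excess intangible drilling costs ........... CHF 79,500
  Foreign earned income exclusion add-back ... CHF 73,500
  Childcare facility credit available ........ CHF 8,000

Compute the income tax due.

Regular tax:
  CHF 384,000 × 6% = CHF 23,040
  CHF 81,000 × 15% = CHF 12,150
  CHF 8,000 × 26% = CHF 2,080
  CHF 53,000 × 31% = CHF 16,430
  → CHF 53,700
  Less childcare facility credit CHF 8,000 → CHF 45,700

Supplementary minimum tax:
  Adjusted income: CHF 526,000 + CHF 129,500 + CHF 77,500 + CHF 79,500 + CHF 73,500 = CHF 886,000
  Exemption: CHF 86,000 − 20% × (CHF 886,000 − CHF 516,000) = CHF 86,000 − CHF 74,000 = CHF 12,000
  Base: CHF 886,000 − CHF 12,000 = CHF 874,000
  CHF 874,000 × 23% = CHF 201,020

CHF 201,020 > CHF 45,700, so the supplementary minimum tax is the binding amount.

CHF 201,020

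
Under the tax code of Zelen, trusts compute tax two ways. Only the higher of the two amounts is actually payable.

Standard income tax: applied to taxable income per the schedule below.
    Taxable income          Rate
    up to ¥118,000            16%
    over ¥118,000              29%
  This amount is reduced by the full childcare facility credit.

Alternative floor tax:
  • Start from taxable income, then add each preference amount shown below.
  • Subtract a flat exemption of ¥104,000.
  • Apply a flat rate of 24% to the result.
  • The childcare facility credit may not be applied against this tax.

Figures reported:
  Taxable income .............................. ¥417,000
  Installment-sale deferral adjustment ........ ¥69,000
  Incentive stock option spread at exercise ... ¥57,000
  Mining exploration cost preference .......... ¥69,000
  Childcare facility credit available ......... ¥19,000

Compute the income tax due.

Standard income tax:
  ¥118,000 × 16% = ¥18,880
  ¥299,000 × 29% = ¥86,710
  → ¥105,590
  Less childcare facility credit ¥19,000 → ¥86,590

Alternative floor tax:
  Adjusted income: ¥417,000 + ¥69,000 + ¥57,000 + ¥69,000 = ¥612,000
  Less exemption ¥104,000 → base ¥508,000
  ¥508,000 × 24% = ¥121,920

¥121,920 > ¥86,590, so the alternative floor tax is the binding amount.

¥121,920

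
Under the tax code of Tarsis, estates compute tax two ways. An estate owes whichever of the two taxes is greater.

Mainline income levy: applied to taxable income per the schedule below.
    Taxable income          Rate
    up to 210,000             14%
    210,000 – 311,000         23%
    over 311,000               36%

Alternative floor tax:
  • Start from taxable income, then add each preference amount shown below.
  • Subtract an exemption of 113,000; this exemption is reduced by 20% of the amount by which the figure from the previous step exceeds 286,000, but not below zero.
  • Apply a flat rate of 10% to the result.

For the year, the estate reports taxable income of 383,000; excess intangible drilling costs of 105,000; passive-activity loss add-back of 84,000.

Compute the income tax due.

78,550

Mainline income levy:
  210,000 × 14% = 29,400
  101,000 × 23% = 23,230
  72,000 × 36% = 25,920
  → 78,550

Alternative floor tax:
  Adjusted income: 383,000 + 105,000 + 84,000 = 572,000
  Exemption: 113,000 − 20% × (572,000 − 286,000) = 113,000 − 57,200 = 55,800
  Base: 572,000 − 55,800 = 516,200
  516,200 × 10% = 51,620

78,550 > 51,620, so the mainline income levy governs.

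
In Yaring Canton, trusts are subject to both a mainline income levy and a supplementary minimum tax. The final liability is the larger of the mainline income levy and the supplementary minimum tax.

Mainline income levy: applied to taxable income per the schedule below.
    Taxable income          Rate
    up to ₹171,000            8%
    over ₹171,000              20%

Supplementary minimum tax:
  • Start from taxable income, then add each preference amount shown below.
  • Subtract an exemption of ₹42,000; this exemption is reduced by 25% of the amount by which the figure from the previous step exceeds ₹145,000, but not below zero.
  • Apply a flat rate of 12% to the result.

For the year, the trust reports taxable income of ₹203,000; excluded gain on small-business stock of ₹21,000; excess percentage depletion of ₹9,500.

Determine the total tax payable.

₹25,635

Mainline income levy:
  ₹171,000 × 8% = ₹13,680
  ₹32,000 × 20% = ₹6,400
  → ₹20,080

Supplementary minimum tax:
  Adjusted income: ₹203,000 + ₹21,000 + ₹9,500 = ₹233,500
  Exemption: ₹42,000 − 25% × (₹233,500 − ₹145,000) = ₹42,000 − ₹22,125 = ₹19,875
  Base: ₹233,500 − ₹19,875 = ₹213,625
  ₹213,625 × 12% = ₹25,635

₹25,635 > ₹20,080, so the supplementary minimum tax is the binding amount.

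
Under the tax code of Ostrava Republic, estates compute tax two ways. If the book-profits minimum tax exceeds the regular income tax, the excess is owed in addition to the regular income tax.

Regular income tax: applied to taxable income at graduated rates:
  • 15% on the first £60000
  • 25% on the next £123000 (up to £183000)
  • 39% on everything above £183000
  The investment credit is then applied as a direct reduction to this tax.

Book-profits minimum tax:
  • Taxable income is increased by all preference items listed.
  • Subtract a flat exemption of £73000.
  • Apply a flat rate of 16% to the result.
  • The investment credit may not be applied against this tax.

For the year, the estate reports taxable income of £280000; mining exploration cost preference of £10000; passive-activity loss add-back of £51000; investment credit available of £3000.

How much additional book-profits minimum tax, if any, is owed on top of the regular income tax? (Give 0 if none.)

£0

Regular income tax:
  £60000 × 15% = £9000
  £123000 × 25% = £30750
  £97000 × 39% = £37830
  → £77580
  Less investment credit £3000 → £74580

Book-profits minimum tax:
  Adjusted income: £280000 + £10000 + £51000 = £341000
  Less exemption £73000 → base £268000
  £268000 × 16% = £42880

£42880 ≤ £74580, so no add-on is due.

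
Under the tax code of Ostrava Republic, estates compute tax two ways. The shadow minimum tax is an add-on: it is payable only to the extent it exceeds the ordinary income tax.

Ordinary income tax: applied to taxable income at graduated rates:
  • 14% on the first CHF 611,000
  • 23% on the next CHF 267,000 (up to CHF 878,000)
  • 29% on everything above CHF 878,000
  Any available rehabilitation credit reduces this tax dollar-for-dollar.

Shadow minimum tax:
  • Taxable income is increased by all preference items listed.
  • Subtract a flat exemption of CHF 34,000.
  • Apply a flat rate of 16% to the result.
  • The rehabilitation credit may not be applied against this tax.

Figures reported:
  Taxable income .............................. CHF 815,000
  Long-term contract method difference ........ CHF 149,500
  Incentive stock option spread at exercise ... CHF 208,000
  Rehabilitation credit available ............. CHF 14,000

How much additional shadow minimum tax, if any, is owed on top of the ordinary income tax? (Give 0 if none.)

Shadow minimum tax:
  Adjusted income: CHF 815,000 + CHF 149,500 + CHF 208,000 = CHF 1,172,500
  Less exemption CHF 34,000 → base CHF 1,138,500
  CHF 1,138,500 × 16% = CHF 182,160

Ordinary income tax:
  CHF 611,000 × 14% = CHF 85,540
  CHF 204,000 × 23% = CHF 46,920
  → CHF 132,460
  Less rehabilitation credit CHF 14,000 → CHF 118,460

Excess of shadow minimum tax over ordinary income tax: CHF 182,160 − CHF 118,460 = CHF 63,700.

CHF 63,700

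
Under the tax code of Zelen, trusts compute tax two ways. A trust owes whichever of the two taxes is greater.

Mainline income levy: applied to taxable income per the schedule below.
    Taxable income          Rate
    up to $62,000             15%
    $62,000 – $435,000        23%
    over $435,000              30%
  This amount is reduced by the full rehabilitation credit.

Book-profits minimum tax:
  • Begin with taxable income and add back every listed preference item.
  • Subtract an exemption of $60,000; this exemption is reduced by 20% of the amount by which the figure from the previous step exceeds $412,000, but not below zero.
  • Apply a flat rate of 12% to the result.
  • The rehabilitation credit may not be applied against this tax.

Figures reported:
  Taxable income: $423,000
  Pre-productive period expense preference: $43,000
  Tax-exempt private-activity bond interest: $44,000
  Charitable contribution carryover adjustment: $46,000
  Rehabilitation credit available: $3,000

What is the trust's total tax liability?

Mainline income levy:
  $62,000 × 15% = $9,300
  $361,000 × 23% = $83,030
  → $92,330
  Less rehabilitation credit $3,000 → $89,330

Book-profits minimum tax:
  Adjusted income: $423,000 + $43,000 + $44,000 + $46,000 = $556,000
  Exemption: $60,000 − 20% × ($556,000 − $412,000) = $60,000 − $28,800 = $31,200
  Base: $556,000 − $31,200 = $524,800
  $524,800 × 12% = $62,976

$89,330 > $62,976, so the mainline income levy governs.

$89,330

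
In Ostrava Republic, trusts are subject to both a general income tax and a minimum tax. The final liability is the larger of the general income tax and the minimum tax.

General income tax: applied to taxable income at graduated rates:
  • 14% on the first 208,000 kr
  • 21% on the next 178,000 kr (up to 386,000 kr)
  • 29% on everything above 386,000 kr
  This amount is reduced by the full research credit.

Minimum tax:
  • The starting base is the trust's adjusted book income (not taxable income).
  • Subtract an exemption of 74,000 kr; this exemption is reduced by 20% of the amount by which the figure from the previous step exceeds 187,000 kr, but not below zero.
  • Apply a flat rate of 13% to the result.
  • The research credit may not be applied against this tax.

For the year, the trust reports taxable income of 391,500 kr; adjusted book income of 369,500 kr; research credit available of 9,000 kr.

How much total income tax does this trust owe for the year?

General income tax:
  208,000 kr × 14% = 29,120 kr
  178,000 kr × 21% = 37,380 kr
  5,500 kr × 29% = 1,595 kr
  → 68,095 kr
  Less research credit 9,000 kr → 59,095 kr

Minimum tax:
  Base (adjusted book income): 369,500 kr
  Exemption: 74,000 kr − 20% × (369,500 kr − 187,000 kr) = 74,000 kr − 36,500 kr = 37,500 kr
  Base: 369,500 kr − 37,500 kr = 332,000 kr
  332,000 kr × 13% = 43,160 kr

59,095 kr > 43,160 kr, so the general income tax governs.

59,095 kr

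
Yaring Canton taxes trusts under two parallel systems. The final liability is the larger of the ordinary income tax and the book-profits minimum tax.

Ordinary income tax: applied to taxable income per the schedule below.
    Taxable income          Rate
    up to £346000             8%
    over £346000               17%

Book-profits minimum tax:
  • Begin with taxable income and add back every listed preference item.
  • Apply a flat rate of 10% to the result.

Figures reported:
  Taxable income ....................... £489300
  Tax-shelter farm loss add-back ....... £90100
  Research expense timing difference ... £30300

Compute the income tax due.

Ordinary income tax:
  £346000 × 8% = £27680
  £143300 × 17% = £24361
  → £52041

Book-profits minimum tax:
  Adjusted income: £489300 + £90100 + £30300 = £609700
  £609700 × 10% = £60970

£60970 > £52041, so the book-profits minimum tax is the binding amount.

£60970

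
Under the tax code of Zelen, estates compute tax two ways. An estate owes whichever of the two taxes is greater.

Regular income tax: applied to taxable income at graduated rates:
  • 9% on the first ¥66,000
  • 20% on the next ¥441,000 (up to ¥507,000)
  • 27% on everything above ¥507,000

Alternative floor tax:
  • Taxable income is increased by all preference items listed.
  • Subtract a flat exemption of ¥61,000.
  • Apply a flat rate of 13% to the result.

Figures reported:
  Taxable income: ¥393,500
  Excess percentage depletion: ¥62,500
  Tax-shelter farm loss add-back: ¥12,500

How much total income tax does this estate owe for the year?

Regular income tax:
  ¥66,000 × 9% = ¥5,940
  ¥327,500 × 20% = ¥65,500
  → ¥71,440

Alternative floor tax:
  Adjusted income: ¥393,500 + ¥62,500 + ¥12,500 = ¥468,500
  Less exemption ¥61,000 → base ¥407,500
  ¥407,500 × 13% = ¥52,975

¥71,440 > ¥52,975, so the regular income tax governs.

¥71,440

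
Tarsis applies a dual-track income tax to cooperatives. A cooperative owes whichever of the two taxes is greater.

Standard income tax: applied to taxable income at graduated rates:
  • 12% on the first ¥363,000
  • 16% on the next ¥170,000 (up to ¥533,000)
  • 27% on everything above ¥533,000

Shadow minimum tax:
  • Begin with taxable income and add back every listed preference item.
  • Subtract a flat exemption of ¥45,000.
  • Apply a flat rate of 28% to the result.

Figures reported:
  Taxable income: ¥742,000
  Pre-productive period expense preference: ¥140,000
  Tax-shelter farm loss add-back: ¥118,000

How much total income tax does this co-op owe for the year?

¥267,400

Standard income tax:
  ¥363,000 × 12% = ¥43,560
  ¥170,000 × 16% = ¥27,200
  ¥209,000 × 27% = ¥56,430
  → ¥127,190

Shadow minimum tax:
  Adjusted income: ¥742,000 + ¥140,000 + ¥118,000 = ¥1,000,000
  Less exemption ¥45,000 → base ¥955,000
  ¥955,000 × 28% = ¥267,400

¥267,400 > ¥127,190, so the shadow minimum tax is the binding amount.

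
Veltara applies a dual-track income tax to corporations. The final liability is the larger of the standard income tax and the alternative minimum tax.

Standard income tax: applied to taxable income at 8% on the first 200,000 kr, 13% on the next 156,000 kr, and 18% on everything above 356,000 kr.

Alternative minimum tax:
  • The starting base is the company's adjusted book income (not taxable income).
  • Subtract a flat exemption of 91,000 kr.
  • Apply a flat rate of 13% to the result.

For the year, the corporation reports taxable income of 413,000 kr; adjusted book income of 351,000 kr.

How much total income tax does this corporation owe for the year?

Alternative minimum tax:
  Base (adjusted book income): 351,000 kr
  Less exemption 91,000 kr → base 260,000 kr
  260,000 kr × 13% = 33,800 kr

Standard income tax:
  200,000 kr × 8% = 16,000 kr
  156,000 kr × 13% = 20,280 kr
  57,000 kr × 18% = 10,260 kr
  → 46,540 kr

46,540 kr > 33,800 kr, so the standard income tax governs.

46,540 kr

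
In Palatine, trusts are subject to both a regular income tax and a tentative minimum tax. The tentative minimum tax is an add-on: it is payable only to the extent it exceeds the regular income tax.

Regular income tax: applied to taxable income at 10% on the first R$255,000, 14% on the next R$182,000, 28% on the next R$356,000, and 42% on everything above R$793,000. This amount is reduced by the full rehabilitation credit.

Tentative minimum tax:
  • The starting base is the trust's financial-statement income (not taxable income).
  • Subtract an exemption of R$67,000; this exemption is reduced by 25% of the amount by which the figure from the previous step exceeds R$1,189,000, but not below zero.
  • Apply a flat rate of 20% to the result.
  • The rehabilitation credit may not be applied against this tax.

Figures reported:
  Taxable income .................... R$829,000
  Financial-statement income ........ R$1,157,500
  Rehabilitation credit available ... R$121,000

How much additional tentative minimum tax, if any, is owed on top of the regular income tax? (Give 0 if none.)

Regular income tax:
  R$255,000 × 10% = R$25,500
  R$182,000 × 14% = R$25,480
  R$356,000 × 28% = R$99,680
  R$36,000 × 42% = R$15,120
  → R$165,780
  Less rehabilitation credit R$121,000 → R$44,780

Tentative minimum tax:
  Base (financial-statement income): R$1,157,500
  Exemption: R$1,157,500 ≤ R$1,189,000, so full R$67,000 applies
  Base: R$1,157,500 − R$67,000 = R$1,090,500
  R$1,090,500 × 20% = R$218,100

Excess of tentative minimum tax over regular income tax: R$218,100 − R$44,780 = R$173,320.

R$173,320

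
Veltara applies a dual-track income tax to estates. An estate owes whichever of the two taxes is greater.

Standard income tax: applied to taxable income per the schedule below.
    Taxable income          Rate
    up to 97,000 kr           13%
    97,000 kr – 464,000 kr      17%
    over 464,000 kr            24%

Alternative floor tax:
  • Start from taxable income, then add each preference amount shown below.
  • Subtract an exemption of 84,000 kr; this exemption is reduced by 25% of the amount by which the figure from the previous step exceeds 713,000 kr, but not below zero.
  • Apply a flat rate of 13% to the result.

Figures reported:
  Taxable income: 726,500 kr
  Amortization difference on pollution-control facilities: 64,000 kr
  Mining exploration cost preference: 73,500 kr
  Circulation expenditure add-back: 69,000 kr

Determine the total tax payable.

138,000 kr

Alternative floor tax:
  Adjusted income: 726,500 kr + 64,000 kr + 73,500 kr + 69,000 kr = 933,000 kr
  Exemption: 84,000 kr − 25% × (933,000 kr − 713,000 kr) = 84,000 kr − 55,000 kr = 29,000 kr
  Base: 933,000 kr − 29,000 kr = 904,000 kr
  904,000 kr × 13% = 117,520 kr

Standard income tax:
  97,000 kr × 13% = 12,610 kr
  367,000 kr × 17% = 62,390 kr
  262,500 kr × 24% = 63,000 kr
  → 138,000 kr

138,000 kr > 117,520 kr, so the standard income tax governs.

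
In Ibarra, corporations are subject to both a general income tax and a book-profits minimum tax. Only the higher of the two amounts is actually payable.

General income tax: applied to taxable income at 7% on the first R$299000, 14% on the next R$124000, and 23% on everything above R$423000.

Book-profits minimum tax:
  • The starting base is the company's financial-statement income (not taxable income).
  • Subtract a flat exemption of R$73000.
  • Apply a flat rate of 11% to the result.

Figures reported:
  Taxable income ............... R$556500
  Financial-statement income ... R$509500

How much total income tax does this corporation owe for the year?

R$68995

Book-profits minimum tax:
  Base (financial-statement income): R$509500
  Less exemption R$73000 → base R$436500
  R$436500 × 11% = R$48015

General income tax:
  R$299000 × 7% = R$20930
  R$124000 × 14% = R$17360
  R$133500 × 23% = R$30705
  → R$68995

R$68995 > R$48015, so the general income tax governs.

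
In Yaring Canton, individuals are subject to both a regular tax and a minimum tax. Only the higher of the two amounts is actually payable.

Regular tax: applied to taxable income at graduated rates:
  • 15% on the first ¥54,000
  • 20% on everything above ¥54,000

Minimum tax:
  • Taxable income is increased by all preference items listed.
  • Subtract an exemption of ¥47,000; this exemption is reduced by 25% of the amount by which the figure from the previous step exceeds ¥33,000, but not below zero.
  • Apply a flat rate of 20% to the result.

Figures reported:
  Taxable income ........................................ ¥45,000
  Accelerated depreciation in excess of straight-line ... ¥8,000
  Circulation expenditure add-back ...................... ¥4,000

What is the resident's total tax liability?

Minimum tax:
  Adjusted income: ¥45,000 + ¥8,000 + ¥4,000 = ¥57,000
  Exemption: ¥47,000 − 25% × (¥57,000 − ¥33,000) = ¥47,000 − ¥6,000 = ¥41,000
  Base: ¥57,000 − ¥41,000 = ¥16,000
  ¥16,000 × 20% = ¥3,200

Regular tax:
  ¥45,000 × 15% = ¥6,750

¥6,750 > ¥3,200, so the regular tax governs.

¥6,750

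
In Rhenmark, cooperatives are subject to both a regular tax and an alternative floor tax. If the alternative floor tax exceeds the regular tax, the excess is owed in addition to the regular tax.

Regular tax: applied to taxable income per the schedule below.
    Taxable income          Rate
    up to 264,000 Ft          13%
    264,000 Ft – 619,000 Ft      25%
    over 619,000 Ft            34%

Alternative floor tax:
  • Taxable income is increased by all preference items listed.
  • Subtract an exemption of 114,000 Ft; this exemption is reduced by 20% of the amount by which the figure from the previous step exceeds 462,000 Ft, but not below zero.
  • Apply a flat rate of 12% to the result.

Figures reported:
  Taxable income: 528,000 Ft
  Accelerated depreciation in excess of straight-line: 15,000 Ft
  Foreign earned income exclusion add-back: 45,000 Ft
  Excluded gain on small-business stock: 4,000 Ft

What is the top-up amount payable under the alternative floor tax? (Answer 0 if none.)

0 Ft

Alternative floor tax:
  Adjusted income: 528,000 Ft + 15,000 Ft + 45,000 Ft + 4,000 Ft = 592,000 Ft
  Exemption: 114,000 Ft − 20% × (592,000 Ft − 462,000 Ft) = 114,000 Ft − 26,000 Ft = 88,000 Ft
  Base: 592,000 Ft − 88,000 Ft = 504,000 Ft
  504,000 Ft × 12% = 60,480 Ft

Regular tax:
  264,000 Ft × 13% = 34,320 Ft
  264,000 Ft × 25% = 66,000 Ft
  → 100,320 Ft

60,480 Ft ≤ 100,320 Ft, so no add-on is due.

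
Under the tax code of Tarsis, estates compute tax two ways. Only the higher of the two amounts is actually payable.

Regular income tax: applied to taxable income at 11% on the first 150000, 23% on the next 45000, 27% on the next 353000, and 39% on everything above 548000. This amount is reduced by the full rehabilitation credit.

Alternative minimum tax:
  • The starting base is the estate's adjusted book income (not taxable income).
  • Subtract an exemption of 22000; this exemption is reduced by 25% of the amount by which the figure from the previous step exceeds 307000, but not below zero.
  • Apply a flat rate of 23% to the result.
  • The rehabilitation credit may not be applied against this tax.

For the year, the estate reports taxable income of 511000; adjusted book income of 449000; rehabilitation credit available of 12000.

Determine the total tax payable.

103270

Regular income tax:
  150000 × 11% = 16500
  45000 × 23% = 10350
  316000 × 27% = 85320
  → 112170
  Less rehabilitation credit 12000 → 100170

Alternative minimum tax:
  Base (adjusted book income): 449000
  Exemption: 25% × (449000 − 307000) = 35500 ≥ 22000, so the exemption is fully phased out
  Base: 449000 − 0 = 449000
  449000 × 23% = 103270

103270 > 100170, so the alternative minimum tax is the binding amount.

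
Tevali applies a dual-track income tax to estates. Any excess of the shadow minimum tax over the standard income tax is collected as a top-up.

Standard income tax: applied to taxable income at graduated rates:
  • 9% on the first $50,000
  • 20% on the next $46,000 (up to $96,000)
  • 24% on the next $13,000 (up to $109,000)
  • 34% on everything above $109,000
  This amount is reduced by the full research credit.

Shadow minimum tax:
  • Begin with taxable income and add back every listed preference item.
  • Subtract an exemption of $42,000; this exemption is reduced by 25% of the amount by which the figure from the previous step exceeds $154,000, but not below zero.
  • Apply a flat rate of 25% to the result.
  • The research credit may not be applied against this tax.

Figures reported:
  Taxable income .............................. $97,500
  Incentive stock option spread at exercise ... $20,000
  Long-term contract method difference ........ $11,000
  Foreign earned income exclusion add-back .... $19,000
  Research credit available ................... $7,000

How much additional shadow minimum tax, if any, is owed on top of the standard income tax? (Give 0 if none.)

$19,315

Shadow minimum tax:
  Adjusted income: $97,500 + $20,000 + $11,000 + $19,000 = $147,500
  Exemption: $147,500 ≤ $154,000, so full $42,000 applies
  Base: $147,500 − $42,000 = $105,500
  $105,500 × 25% = $26,375

Standard income tax:
  $50,000 × 9% = $4,500
  $46,000 × 20% = $9,200
  $1,500 × 24% = $360
  → $14,060
  Less research credit $7,000 → $7,060

Excess of shadow minimum tax over standard income tax: $26,375 − $7,060 = $19,315.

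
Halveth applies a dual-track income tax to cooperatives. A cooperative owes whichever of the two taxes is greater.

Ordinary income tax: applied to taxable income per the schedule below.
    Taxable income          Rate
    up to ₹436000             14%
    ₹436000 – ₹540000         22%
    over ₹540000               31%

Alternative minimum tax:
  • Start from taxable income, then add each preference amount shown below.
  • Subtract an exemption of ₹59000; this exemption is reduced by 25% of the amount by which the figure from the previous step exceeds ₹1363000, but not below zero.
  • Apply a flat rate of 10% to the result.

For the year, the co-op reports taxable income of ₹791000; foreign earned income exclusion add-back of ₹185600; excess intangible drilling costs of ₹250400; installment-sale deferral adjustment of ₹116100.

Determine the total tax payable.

₹161730

Ordinary income tax:
  ₹436000 × 14% = ₹61040
  ₹104000 × 22% = ₹22880
  ₹251000 × 31% = ₹77810
  → ₹161730

Alternative minimum tax:
  Adjusted income: ₹791000 + ₹185600 + ₹250400 + ₹116100 = ₹1343100
  Exemption: ₹1343100 ≤ ₹1363000, so full ₹59000 applies
  Base: ₹1343100 − ₹59000 = ₹1284100
  ₹1284100 × 10% = ₹128410

₹161730 > ₹128410, so the ordinary income tax governs.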